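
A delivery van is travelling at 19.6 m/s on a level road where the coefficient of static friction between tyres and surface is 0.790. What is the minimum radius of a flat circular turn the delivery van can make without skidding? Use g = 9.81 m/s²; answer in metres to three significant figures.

At the limit, μ_s m g = m v²/r, so r_min = v²/(μ_s g) = (19.6)²/(0.790 × 9.81) = 384.2/7.750 = 49.57 m.

49.6 m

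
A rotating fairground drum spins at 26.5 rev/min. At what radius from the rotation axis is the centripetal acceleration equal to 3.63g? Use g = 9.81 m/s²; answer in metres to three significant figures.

4.62 m

ω = 26.5 rev/min × 2π/60 = 2.775 rad/s.
a_c = ω²r = 3.63g ⇒ r = 3.63 × 9.81 / (2.775)² = 35.61/7.701 = 4.624 m.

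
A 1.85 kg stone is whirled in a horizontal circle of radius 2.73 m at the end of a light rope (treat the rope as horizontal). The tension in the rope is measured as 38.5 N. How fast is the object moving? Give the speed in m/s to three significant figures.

T = m v²/r ⇒ v = √(T r / m) = √(38.5 × 2.73 / 1.85) = √56.81 = 7.537 m/s.

7.54 m/s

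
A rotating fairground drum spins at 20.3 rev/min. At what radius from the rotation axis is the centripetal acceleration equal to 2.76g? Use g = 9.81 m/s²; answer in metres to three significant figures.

ω = 20.3 rev/min × 2π/60 = 2.126 rad/s.
a_c = ω²r = 2.76g ⇒ r = 2.76 × 9.81 / (2.126)² = 27.08/4.519 = 5.991 m.

5.99 m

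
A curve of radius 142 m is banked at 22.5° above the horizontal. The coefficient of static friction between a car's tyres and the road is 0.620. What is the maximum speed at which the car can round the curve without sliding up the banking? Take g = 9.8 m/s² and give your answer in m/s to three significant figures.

At the maximum speed, friction acts down the slope at its limiting value f = μN. Radially (horizontal, toward centre): N sinθ + μN cosθ = mv²/r. Vertically: N cosθ − μN sinθ = mg.
Dividing: v² = r g (sinθ + μcosθ)/(cosθ − μsinθ).
sinθ + μcosθ = 0.3827 + 0.620×0.9239 = 0.9555; cosθ − μsinθ = 0.9239 − 0.620×0.3827 = 0.6866.
v² = 142 × 9.8 × 0.9555/0.6866 = 1937 m²/s², so v = 44.01 m/s.

44.0 m/s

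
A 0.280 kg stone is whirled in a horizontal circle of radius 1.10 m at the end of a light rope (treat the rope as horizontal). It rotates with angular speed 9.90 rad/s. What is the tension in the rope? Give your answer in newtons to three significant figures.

30.2 N

v = ωr = 9.90 × 1.10 = 10.89 m/s.
The tension is the only horizontal force, so it supplies the full centripetal force: T = m v²/r = 0.280 × (10.89)²/1.10 = 0.280 × 118.6/1.10 = 30.19 N.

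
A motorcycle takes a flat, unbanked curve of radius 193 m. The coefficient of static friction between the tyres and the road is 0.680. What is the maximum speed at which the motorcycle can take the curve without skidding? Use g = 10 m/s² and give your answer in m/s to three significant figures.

On a flat curve, static friction is the only horizontal force, so it must supply the full centripetal force: μ_s m g = m v²/r.
Mass cancels: v_max = √(μ_s g r) = √(0.680 × 10.0 × 193) = √1312 = 36.23 m/s.

36.2 m/s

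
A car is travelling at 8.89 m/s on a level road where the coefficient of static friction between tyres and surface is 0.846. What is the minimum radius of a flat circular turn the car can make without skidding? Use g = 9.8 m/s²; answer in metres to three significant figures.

At the limit, μ_s m g = m v²/r, so r_min = v²/(μ_s g) = (8.89)²/(0.846 × 9.8) = 79.03/8.291 = 9.533 m.

9.53 m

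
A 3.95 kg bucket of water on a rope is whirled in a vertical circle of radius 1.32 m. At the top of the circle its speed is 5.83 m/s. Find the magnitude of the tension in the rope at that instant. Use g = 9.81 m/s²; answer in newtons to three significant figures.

At the top, both T and the weight mg point inward (toward the centre), so T + mg = mv²/r.
T = m(v²/r − g) = 3.95 × ((5.83)²/1.32 − 9.81) = 3.95 × (25.75 − 9.81) = 3.95 × 15.94 = 62.96 N.

63.0 N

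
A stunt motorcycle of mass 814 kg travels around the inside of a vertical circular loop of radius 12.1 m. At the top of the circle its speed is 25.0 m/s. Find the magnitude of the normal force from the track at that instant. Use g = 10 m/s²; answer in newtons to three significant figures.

At the top, both N and the weight mg point inward (toward the centre), so N + mg = mv²/r.
N = m(v²/r − g) = 814 × ((25.0)²/12.1 − 10.0) = 814 × (51.65 − 10.0) = 814 × 41.65 = 33910 N.

33900 N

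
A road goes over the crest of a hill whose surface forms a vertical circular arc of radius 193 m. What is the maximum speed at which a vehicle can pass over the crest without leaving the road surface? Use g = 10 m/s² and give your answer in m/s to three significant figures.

At the crest the centre of the circle is below the vehicle, so the net downward (centripetal) force is mg − N = mv²/r.
The vehicle leaves the road when N → 0, giving v_max = √(g r) = √(10.0 × 193) = 43.93 m/s.

43.9 m/s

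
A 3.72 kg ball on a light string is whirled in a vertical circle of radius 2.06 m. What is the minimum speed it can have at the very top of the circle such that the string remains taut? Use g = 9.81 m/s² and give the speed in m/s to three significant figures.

At the highest point the centre is directly below, so both the weight and T act inward: T + mg = mv²/r.
At minimum speed T → 0, so mg = mv_min²/r ⇒ v_min = √(g r) = √(9.81 × 2.06) = 4.495 m/s.

4.50 m/s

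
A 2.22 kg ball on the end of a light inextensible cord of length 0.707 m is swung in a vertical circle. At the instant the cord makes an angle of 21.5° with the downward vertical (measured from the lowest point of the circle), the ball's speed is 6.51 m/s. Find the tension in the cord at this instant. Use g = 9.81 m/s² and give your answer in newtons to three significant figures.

Take the radial direction toward the centre of the circle as positive. The component of the weight along the string toward the centre is −mg cos φ (φ measured from the bottom), so Newton's second law along the string gives T − mg cos φ = m v²/r.
cos 21.5° = 0.9304, so T = m(v²/r + g cos φ) = 2.22 × ((6.51)²/0.707 + 9.81 × 0.9304) = 2.22 × (59.94 + (9.127)) = 2.22 × 69.07 = 153.3 N.

153 N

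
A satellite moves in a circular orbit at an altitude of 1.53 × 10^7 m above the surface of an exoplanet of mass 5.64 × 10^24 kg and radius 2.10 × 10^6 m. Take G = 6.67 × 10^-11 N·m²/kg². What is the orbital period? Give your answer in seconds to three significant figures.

r = R + h = 2.10 × 10^6 + 1.53 × 10^7 = 1.740 × 10^7 m. Gravity provides the centripetal force: G M m / r² = m v² / r ⇒ v = √(GM/r) = 4650 m/s.
T = 2πr/v = 2π × 1.740 × 10^7 / 4650 = 23510 s.

23500 s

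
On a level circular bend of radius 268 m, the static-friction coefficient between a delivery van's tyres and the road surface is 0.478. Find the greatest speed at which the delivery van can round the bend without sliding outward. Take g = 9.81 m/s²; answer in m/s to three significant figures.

35.4 m/s

The only inward force on a level bend is static friction, so at the limit f_s = μ_s N = μ_s m g = m v²/r.
Mass cancels: v_max = √(μ_s g r) = √(0.478 × 9.81 × 268) = √1257 = 35.45 m/s.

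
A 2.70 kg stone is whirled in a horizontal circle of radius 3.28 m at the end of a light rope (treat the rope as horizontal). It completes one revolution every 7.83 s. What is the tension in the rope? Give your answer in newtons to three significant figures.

5.70 N

v = 2πr/T = 2π × 3.28/7.83 = 2.632 m/s.
The tension is the only horizontal force, so it supplies the full centripetal force: T = m v²/r = 2.70 × (2.632)²/3.28 = 2.70 × 6.928/3.28 = 5.703 N.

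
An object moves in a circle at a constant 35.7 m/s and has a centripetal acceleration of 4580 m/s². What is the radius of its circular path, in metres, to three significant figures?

a_c = v²/r ⇒ r = v²/a_c = (35.7)²/4580 = 1274/4580 = 0.2783 m.

0.278 m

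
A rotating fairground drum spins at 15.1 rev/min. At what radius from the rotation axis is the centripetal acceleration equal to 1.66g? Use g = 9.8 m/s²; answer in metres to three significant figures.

ω = 15.1 rev/min × 2π/60 = 1.581 rad/s.
a_c = ω²r = 1.66g ⇒ r = 1.66 × 9.8 / (1.581)² = 16.27/2.500 = 6.506 m.

6.51 m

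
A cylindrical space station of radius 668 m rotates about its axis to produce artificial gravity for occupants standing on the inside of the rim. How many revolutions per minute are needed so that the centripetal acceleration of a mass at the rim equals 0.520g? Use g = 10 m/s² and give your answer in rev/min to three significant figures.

Require ω²r = 0.520g, so ω = √(0.520 × 10.0/668) = 0.08823 rad/s.
In rev/min: ω × 60/(2π) = 0.08823 × 60/(2π) = 0.8425 rev/min.

0.843 rev/min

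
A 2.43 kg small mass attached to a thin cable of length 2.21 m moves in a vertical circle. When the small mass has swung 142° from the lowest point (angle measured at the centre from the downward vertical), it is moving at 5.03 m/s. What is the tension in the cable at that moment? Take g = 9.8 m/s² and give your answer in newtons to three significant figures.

Take the radial direction toward the centre of the circle as positive. The component of the weight along the string toward the centre is −mg cos φ (φ measured from the bottom), so Newton's second law along the string gives T − mg cos φ = m v²/r.
cos 142° = -0.7880, so T = m(v²/r + g cos φ) = 2.43 × ((5.03)²/2.21 + 9.8 × -0.7880) = 2.43 × (11.45 + (-7.723)) = 2.43 × 3.726 = 9.054 N.

9.05 N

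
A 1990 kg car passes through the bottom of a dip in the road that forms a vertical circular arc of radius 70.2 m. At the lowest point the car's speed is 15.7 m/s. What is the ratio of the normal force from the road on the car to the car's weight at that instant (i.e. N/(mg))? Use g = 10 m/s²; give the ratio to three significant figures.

1.35

At the bottom, N − mg = mv²/r, so N = m(v²/r + g) and N/(mg) = v²/(rg) + 1 = (15.7)²/(70.2 × 10.0) + 1 = 0.3511 + 1 = 1.351.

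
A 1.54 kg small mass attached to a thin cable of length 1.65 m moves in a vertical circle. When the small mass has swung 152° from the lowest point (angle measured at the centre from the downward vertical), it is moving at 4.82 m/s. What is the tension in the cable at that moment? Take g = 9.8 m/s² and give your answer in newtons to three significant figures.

Take the radial direction toward the centre of the circle as positive. The component of the weight along the string toward the centre is −mg cos φ (φ measured from the bottom), so Newton's second law along the string gives T − mg cos φ = m v²/r.
cos 152° = -0.8829, so T = m(v²/r + g cos φ) = 1.54 × ((4.82)²/1.65 + 9.8 × -0.8829) = 1.54 × (14.08 + (-8.653)) = 1.54 × 5.427 = 8.358 N.

8.36 N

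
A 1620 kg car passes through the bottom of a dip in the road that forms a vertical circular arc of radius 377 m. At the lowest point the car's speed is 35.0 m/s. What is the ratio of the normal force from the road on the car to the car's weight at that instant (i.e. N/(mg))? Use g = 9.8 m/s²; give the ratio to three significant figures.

1.33

At the bottom, N − mg = mv²/r, so N = m(v²/r + g) and N/(mg) = v²/(rg) + 1 = (35.0)²/(377 × 9.8) + 1 = 0.3316 + 1 = 1.332.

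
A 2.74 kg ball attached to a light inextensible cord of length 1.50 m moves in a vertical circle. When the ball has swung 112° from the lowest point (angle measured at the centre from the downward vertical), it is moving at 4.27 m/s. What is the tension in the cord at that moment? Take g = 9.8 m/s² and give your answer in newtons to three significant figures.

Take the radial direction toward the centre of the circle as positive. The component of the weight along the string toward the centre is −mg cos φ (φ measured from the bottom), so Newton's second law along the string gives T − mg cos φ = m v²/r.
cos 112° = -0.3746, so T = m(v²/r + g cos φ) = 2.74 × ((4.27)²/1.50 + 9.8 × -0.3746) = 2.74 × (12.16 + (-3.671)) = 2.74 × 8.484 = 23.25 N.

23.2 N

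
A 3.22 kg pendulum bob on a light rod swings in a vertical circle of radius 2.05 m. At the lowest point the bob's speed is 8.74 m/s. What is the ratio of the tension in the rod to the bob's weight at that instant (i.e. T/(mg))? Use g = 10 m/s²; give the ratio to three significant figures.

4.73

At the bottom, T − mg = mv²/r, so T = m(v²/r + g) and T/(mg) = v²/(rg) + 1 = (8.74)²/(2.05 × 10.0) + 1 = 3.726 + 1 = 4.726.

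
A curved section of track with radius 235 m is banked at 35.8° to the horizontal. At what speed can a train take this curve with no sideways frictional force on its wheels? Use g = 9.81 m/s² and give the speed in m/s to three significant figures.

40.8 m/s

On a frictionless banked curve, N sinθ = mv²/r and N cosθ = mg, so tanθ = v²/(rg).
v = √(r g tanθ) = √(235 × 9.81 × tan 35.8°) = √(235 × 9.81 × 0.7212) = √1663 = 40.78 m/s.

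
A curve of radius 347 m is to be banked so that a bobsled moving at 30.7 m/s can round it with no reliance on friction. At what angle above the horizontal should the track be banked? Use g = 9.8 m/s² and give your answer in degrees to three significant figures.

With no friction, the horizontal component of the normal force provides the centripetal force: N sinθ = mv²/r, while N cosθ = mg vertically.
Dividing: tanθ = v²/(r g) = (30.7)²/(347 × 9.8) = 942.5/3401 = 0.2772.
θ = arctan(0.2772) = 15.49°.

15.5°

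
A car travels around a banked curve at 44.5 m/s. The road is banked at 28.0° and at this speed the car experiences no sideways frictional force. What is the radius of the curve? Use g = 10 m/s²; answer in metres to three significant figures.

372 m

Frictionless banking: tanθ = v²/(rg), so r = v²/(g tanθ).
r = (44.5)²/(10.0 × tan 28.0°) = 1980/(10.0 × 0.5317) = 1980/5.317 = 372.4 m.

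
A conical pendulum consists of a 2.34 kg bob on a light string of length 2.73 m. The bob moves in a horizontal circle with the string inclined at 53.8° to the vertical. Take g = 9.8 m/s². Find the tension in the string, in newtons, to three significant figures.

38.8 N

Vertically the bob has no acceleration, so T cosθ = mg.
T = mg/cosθ = 2.34 × 9.8 / cos 53.8° = 22.93/0.5906 = 38.83 N.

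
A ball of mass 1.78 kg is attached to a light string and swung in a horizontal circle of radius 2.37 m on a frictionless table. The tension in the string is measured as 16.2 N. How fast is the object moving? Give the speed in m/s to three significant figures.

T = m v²/r ⇒ v = √(T r / m) = √(16.2 × 2.37 / 1.78) = √21.57 = 4.644 m/s.

4.64 m/s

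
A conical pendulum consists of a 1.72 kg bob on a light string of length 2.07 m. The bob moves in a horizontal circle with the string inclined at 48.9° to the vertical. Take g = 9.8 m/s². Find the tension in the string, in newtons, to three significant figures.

Vertically the bob has no acceleration, so T cosθ = mg.
T = mg/cosθ = 1.72 × 9.8 / cos 48.9° = 16.86/0.6574 = 25.64 N.

25.6 N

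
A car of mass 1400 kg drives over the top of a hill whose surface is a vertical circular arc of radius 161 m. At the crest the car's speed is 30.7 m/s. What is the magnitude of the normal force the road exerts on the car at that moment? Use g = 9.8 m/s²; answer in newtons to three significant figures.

At the crest the centripetal acceleration points downward (toward the centre of the arc), so mg − N = mv²/r.
N = m(g − v²/r) = 1400 × (9.8 − (30.7)²/161) = 1400 × (9.8 − 5.854) = 1400 × 3.946 = 5524 N.

5520 N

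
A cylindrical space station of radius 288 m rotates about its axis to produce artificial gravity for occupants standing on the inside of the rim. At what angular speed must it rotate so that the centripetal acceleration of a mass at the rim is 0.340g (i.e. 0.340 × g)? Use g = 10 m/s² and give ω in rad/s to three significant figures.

0.109 rad/s

Centripetal acceleration a_c = ω²r. Setting ω²r = 0.340g:
ω = √(0.340g / r) = √(0.340 × 10.0 / 288) = √0.01181 = 0.1087 rad/s.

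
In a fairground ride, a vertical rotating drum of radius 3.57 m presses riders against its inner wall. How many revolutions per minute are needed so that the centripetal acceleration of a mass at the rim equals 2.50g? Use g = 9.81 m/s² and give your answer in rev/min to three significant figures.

25.0 rev/min

Require ω²r = 2.50g, so ω = √(2.50 × 9.81/3.57) = 2.621 rad/s.
In rev/min: ω × 60/(2π) = 2.621 × 60/(2π) = 25.03 rev/min.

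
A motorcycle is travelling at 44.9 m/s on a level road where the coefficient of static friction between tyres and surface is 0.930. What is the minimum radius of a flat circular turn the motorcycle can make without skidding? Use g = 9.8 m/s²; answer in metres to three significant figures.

221 m

At the limit, μ_s m g = m v²/r, so r_min = v²/(μ_s g) = (44.9)²/(0.930 × 9.8) = 2016/9.114 = 221.2 m.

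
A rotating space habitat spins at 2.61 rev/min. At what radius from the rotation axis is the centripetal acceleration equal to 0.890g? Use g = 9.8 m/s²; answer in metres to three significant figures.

117 m

ω = 2.61 rev/min × 2π/60 = 0.2733 rad/s.
a_c = ω²r = 0.890g ⇒ r = 0.890 × 9.8 / (0.2733)² = 8.722/0.07470 = 116.8 m.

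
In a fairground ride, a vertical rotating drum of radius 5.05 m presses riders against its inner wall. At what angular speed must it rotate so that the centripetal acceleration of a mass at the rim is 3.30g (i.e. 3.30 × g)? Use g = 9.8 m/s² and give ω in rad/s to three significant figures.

2.53 rad/s

Centripetal acceleration a_c = ω²r. Setting ω²r = 3.30g:
ω = √(3.30g / r) = √(3.30 × 9.8 / 5.05) = √6.404 = 2.531 rad/s.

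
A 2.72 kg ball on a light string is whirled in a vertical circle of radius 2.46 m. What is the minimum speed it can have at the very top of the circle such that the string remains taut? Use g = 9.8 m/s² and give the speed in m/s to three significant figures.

At the highest point the centre is directly below, so both the weight and T act inward: T + mg = mv²/r.
At minimum speed T → 0, so mg = mv_min²/r ⇒ v_min = √(g r) = √(9.8 × 2.46) = 4.910 m/s.

4.91 m/s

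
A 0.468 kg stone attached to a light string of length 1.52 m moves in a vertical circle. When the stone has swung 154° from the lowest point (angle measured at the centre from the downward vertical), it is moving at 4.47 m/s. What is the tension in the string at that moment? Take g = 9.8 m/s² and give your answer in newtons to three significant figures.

2.03 N

Take the radial direction toward the centre of the circle as positive. The component of the weight along the string toward the centre is −mg cos φ (φ measured from the bottom), so Newton's second law along the string gives T − mg cos φ = m v²/r.
cos 154° = -0.8988, so T = m(v²/r + g cos φ) = 0.468 × ((4.47)²/1.52 + 9.8 × -0.8988) = 0.468 × (13.15 + (-8.808)) = 0.468 × 4.337 = 2.030 N.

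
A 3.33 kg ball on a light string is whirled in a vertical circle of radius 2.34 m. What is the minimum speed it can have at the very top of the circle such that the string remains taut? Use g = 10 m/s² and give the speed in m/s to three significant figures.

At the highest point the centre is directly below, so both the weight and T act inward: T + mg = mv²/r.
At minimum speed T → 0, so mg = mv_min²/r ⇒ v_min = √(g r) = √(10.0 × 2.34) = 4.837 m/s.

4.84 m/s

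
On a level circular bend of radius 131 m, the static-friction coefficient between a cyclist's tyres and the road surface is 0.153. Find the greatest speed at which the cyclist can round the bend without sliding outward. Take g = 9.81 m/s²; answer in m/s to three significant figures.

Friction provides the centripetal force on a flat curve. At maximum speed it is at its limiting value: μ_s m g = m v²/r.
Mass cancels: v_max = √(μ_s g r) = √(0.153 × 9.81 × 131) = √196.6 = 14.02 m/s.

14.0 m/s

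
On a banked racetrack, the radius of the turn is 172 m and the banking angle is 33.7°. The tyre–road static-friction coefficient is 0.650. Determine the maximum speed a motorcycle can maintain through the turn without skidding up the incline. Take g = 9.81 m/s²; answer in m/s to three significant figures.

At the maximum speed, friction acts down the slope at its limiting value f = μN. Radially (horizontal, toward centre): N sinθ + μN cosθ = mv²/r. Vertically: N cosθ − μN sinθ = mg.
Dividing: v² = r g (sinθ + μcosθ)/(cosθ − μsinθ).
sinθ + μcosθ = 0.5548 + 0.650×0.8320 = 1.096; cosθ − μsinθ = 0.8320 − 0.650×0.5548 = 0.4713.
v² = 172 × 9.81 × 1.096/0.4713 = 3922 m²/s², so v = 62.63 m/s.

62.6 m/s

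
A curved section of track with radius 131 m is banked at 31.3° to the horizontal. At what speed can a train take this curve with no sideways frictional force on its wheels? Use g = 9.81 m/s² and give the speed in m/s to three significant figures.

On a frictionless banked curve, N sinθ = mv²/r and N cosθ = mg, so tanθ = v²/(rg).
v = √(r g tanθ) = √(131 × 9.81 × tan 31.3°) = √(131 × 9.81 × 0.6080) = √781.4 = 27.95 m/s.

28.0 m/s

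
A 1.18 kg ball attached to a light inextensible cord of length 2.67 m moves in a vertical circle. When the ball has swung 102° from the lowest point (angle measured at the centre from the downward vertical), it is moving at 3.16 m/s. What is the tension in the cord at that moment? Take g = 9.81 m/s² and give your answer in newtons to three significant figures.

2.01 N

Take the radial direction toward the centre of the circle as positive. The component of the weight along the string toward the centre is −mg cos φ (φ measured from the bottom), so Newton's second law along the string gives T − mg cos φ = m v²/r.
cos 102° = -0.2079, so T = m(v²/r + g cos φ) = 1.18 × ((3.16)²/2.67 + 9.81 × -0.2079) = 1.18 × (3.740 + (-2.040)) = 1.18 × 1.700 = 2.006 N.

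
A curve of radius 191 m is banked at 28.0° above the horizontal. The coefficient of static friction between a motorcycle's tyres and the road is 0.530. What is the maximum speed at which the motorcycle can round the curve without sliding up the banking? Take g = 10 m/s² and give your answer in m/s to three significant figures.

53.1 m/s

At the maximum speed, friction acts down the slope at its limiting value f = μN. Radially (horizontal, toward centre): N sinθ + μN cosθ = mv²/r. Vertically: N cosθ − μN sinθ = mg.
Dividing: v² = r g (sinθ + μcosθ)/(cosθ − μsinθ).
sinθ + μcosθ = 0.4695 + 0.530×0.8829 = 0.9374; cosθ − μsinθ = 0.8829 − 0.530×0.4695 = 0.6341.
v² = 191 × 10.0 × 0.9374/0.6341 = 2824 m²/s², so v = 53.14 m/s.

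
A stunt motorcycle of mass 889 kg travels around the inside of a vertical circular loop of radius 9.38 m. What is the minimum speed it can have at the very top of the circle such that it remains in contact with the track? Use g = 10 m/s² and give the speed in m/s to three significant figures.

9.69 m/s

At the top, both weight mg and N point toward the centre: N + mg = mv²/r.
At minimum speed N → 0, so mg = mv_min²/r ⇒ v_min = √(g r) = √(10.0 × 9.38) = 9.685 m/s.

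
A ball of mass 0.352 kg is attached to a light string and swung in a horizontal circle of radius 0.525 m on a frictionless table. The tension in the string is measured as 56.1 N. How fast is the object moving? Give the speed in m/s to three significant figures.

9.15 m/s

T = m v²/r ⇒ v = √(T r / m) = √(56.1 × 0.525 / 0.352) = √83.67 = 9.147 m/s.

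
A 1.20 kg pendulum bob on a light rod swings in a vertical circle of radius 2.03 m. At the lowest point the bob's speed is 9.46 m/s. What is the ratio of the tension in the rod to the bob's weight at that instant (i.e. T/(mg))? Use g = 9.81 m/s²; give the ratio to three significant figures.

5.49

At the bottom, T − mg = mv²/r, so T = m(v²/r + g) and T/(mg) = v²/(rg) + 1 = (9.46)²/(2.03 × 9.81) + 1 = 4.494 + 1 = 5.494.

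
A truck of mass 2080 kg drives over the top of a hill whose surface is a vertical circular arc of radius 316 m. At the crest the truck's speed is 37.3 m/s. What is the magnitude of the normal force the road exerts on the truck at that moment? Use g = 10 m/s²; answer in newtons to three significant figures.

11600 N

At the crest the centripetal acceleration points downward (toward the centre of the arc), so mg − N = mv²/r.
N = m(g − v²/r) = 2080 × (10.0 − (37.3)²/316) = 2080 × (10.0 − 4.403) = 2080 × 5.597 = 11640 N.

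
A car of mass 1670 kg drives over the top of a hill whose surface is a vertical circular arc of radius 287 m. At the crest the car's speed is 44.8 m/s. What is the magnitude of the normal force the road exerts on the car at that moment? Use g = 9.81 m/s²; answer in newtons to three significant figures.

At the crest the centripetal acceleration points downward (toward the centre of the arc), so mg − N = mv²/r.
N = m(g − v²/r) = 1670 × (9.81 − (44.8)²/287) = 1670 × (9.81 − 6.993) = 1670 × 2.817 = 4704 N.

4700 N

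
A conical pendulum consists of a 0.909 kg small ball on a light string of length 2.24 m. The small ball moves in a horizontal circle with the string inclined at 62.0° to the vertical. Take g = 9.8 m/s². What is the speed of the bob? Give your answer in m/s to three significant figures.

6.04 m/s

The radius of the circle is r = L sinθ = 2.24 × sin 62.0° = 1.978 m.
Horizontally T sinθ = mv²/r and vertically T cosθ = mg, so tanθ = v²/(rg).
v = √(r g tanθ) = √(1.978 × 9.8 × 1.881) = √36.45 = 6.038 m/s.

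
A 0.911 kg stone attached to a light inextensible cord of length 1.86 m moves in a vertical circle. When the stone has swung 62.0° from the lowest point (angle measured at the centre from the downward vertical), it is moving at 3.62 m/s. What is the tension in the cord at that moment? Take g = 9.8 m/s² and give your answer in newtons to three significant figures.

Take the radial direction toward the centre of the circle as positive. The component of the weight along the string toward the centre is −mg cos φ (φ measured from the bottom), so Newton's second law along the string gives T − mg cos φ = m v²/r.
cos 62.0° = 0.4695, so T = m(v²/r + g cos φ) = 0.911 × ((3.62)²/1.86 + 9.8 × 0.4695) = 0.911 × (7.045 + (4.601)) = 0.911 × 11.65 = 10.61 N.

10.6 N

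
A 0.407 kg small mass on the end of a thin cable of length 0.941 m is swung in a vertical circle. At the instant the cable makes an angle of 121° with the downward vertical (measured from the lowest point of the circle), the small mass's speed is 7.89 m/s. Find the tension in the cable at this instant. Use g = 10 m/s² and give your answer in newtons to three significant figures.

24.8 N

Take the radial direction toward the centre of the circle as positive. The component of the weight along the string toward the centre is −mg cos φ (φ measured from the bottom), so Newton's second law along the string gives T − mg cos φ = m v²/r.
cos 121° = -0.5150, so T = m(v²/r + g cos φ) = 0.407 × ((7.89)²/0.941 + 10.0 × -0.5150) = 0.407 × (66.16 + (-5.150)) = 0.407 × 61.00 = 24.83 N.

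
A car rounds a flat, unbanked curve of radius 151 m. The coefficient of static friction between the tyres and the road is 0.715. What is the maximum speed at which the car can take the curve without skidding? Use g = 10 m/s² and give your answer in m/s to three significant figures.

32.9 m/s

On a flat curve, static friction is the only horizontal force, so it must supply the full centripetal force: μ_s m g = m v²/r.
Mass cancels: v_max = √(μ_s g r) = √(0.715 × 10.0 × 151) = √1080 = 32.86 m/s.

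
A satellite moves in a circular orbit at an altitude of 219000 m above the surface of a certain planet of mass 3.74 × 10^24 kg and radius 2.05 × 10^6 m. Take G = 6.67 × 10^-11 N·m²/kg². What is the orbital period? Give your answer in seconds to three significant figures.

1360 s

r = R + h = 2.05 × 10^6 + 219000 = 2.269 × 10^6 m. Gravity provides the centripetal force: G M m / r² = m v² / r ⇒ v = √(GM/r) = 10490 m/s.
T = 2πr/v = 2π × 2.269 × 10^6 / 10490 = 1360 s.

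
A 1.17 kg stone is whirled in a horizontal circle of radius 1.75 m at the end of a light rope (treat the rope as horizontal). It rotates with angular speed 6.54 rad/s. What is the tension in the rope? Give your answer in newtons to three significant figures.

v = ωr = 6.54 × 1.75 = 11.44 m/s.
The tension is the only horizontal force, so it supplies the full centripetal force: T = m v²/r = 1.17 × (11.44)²/1.75 = 1.17 × 131.0/1.75 = 87.57 N.

87.6 N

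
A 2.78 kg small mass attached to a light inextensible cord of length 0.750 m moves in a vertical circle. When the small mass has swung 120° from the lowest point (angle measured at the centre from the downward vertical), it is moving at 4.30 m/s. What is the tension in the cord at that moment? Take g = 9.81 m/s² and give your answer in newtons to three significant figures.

54.9 N

Take the radial direction toward the centre of the circle as positive. The component of the weight along the string toward the centre is −mg cos φ (φ measured from the bottom), so Newton's second law along the string gives T − mg cos φ = m v²/r.
cos 120° = -0.5000, so T = m(v²/r + g cos φ) = 2.78 × ((4.30)²/0.750 + 9.81 × -0.5000) = 2.78 × (24.65 + (-4.905)) = 2.78 × 19.75 = 54.90 N.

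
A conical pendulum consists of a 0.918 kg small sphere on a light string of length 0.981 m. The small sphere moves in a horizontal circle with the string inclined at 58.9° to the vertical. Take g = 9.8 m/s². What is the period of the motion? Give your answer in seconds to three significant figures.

r = L sinθ = 0.8400 m. From T sinθ = mω²r and T cosθ = mg: tanθ = ω²r/g, so ω² = g tanθ / r = g/(L cosθ).
ω = √(g/(L cosθ)) = √(9.8/(0.981 × 0.5165)) = √19.34 = 4.398 rad/s.
Period = 2π/ω = 1.429 s.

1.43 s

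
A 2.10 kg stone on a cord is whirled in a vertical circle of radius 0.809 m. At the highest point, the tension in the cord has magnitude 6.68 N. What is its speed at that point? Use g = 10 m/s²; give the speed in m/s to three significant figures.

At the top, T + mg = mv²/r, so v = √(r(T/m + g)) = √(0.809 × (6.68/2.10 + 10.0)) = √(0.809 × 13.18) = √10.66 = 3.265 m/s.

3.27 m/s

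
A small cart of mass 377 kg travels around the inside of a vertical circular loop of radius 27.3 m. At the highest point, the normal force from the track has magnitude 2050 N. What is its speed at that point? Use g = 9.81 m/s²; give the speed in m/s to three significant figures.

At the top, N + mg = mv²/r, so v = √(r(N/m + g)) = √(27.3 × (2050/377 + 9.81)) = √(27.3 × 15.25) = √416.3 = 20.40 m/s.

20.4 m/s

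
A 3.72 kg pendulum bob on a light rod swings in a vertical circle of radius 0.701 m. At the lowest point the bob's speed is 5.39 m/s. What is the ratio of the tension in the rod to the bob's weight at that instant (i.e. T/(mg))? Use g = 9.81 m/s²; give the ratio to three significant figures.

At the bottom, T − mg = mv²/r, so T = m(v²/r + g) and T/(mg) = v²/(rg) + 1 = (5.39)²/(0.701 × 9.81) + 1 = 4.225 + 1 = 5.225.

5.22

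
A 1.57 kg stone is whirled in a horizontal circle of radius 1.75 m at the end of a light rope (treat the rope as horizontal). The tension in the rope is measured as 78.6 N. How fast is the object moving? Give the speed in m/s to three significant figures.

T = m v²/r ⇒ v = √(T r / m) = √(78.6 × 1.75 / 1.57) = √87.61 = 9.360 m/s.

9.36 m/s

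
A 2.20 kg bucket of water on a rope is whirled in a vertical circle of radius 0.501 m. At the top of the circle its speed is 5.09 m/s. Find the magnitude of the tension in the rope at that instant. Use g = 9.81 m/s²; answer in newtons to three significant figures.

92.2 N

At the top, both T and the weight mg point inward (toward the centre), so T + mg = mv²/r.
T = m(v²/r − g) = 2.20 × ((5.09)²/0.501 − 9.81) = 2.20 × (51.71 − 9.81) = 2.20 × 41.90 = 92.19 N.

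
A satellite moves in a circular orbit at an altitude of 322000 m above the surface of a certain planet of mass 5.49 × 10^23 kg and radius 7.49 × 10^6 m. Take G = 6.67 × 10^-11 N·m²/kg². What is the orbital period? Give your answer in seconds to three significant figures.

22700 s

r = R + h = 7.49 × 10^6 + 322000 = 7.812 × 10^6 m. Gravity provides the centripetal force: G M m / r² = m v² / r ⇒ v = √(GM/r) = 2165 m/s.
T = 2πr/v = 2π × 7.812 × 10^6 / 2165 = 22670 s.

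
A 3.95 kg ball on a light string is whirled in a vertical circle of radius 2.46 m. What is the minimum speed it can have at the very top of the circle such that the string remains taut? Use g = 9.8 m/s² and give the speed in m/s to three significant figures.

At the top, both weight mg and T point toward the centre: T + mg = mv²/r.
At minimum speed T → 0, so mg = mv_min²/r ⇒ v_min = √(g r) = √(9.8 × 2.46) = 4.910 m/s.

4.91 m/s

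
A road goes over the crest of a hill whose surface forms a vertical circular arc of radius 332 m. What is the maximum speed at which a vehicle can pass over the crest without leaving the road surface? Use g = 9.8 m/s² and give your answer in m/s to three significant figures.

57.0 m/s

At the crest the centre of the circle is below the vehicle, so the net downward (centripetal) force is mg − N = mv²/r.
The vehicle leaves the road when N → 0, giving v_max = √(g r) = √(9.8 × 332) = 57.04 m/s.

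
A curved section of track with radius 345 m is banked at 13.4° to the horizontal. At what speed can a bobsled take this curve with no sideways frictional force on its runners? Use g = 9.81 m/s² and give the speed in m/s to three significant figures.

On a frictionless banked curve, N sinθ = mv²/r and N cosθ = mg, so tanθ = v²/(rg).
v = √(r g tanθ) = √(345 × 9.81 × tan 13.4°) = √(345 × 9.81 × 0.2382) = √806.3 = 28.40 m/s.

28.4 m/s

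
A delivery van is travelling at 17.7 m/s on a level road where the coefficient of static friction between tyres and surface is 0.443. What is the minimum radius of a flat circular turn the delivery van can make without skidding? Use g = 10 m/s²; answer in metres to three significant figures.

At the limit, μ_s m g = m v²/r, so r_min = v²/(μ_s g) = (17.7)²/(0.443 × 10.0) = 313.3/4.430 = 70.72 m.

70.7 m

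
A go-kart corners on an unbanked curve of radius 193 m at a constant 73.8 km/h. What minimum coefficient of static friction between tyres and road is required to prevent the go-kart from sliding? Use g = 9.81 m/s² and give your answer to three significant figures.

v = 73.8/3.6 = 20.50 m/s.
Friction provides the centripetal force: μ_s m g = m v²/r, so μ_s = v²/(g r) = (20.50)²/(9.81 × 193) = 420.2/1893 = 0.2220.

0.222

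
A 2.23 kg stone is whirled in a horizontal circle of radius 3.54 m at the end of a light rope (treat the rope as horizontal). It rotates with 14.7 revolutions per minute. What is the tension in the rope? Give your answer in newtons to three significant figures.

ω = 14.7 rev/min × 2π/60 = 1.539 rad/s, so v = ωr = 1.539 × 3.54 = 5.449 m/s.
The tension is the only horizontal force, so it supplies the full centripetal force: T = m v²/r = 2.23 × (5.449)²/3.54 = 2.23 × 29.70/3.54 = 18.71 N.

18.7 N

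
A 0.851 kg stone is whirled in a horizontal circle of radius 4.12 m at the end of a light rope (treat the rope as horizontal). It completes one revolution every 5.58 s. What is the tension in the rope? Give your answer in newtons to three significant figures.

4.45 N

v = 2πr/T = 2π × 4.12/5.58 = 4.639 m/s.
The tension is the only horizontal force, so it supplies the full centripetal force: T = m v²/r = 0.851 × (4.639)²/4.12 = 0.851 × 21.52/4.12 = 4.445 N.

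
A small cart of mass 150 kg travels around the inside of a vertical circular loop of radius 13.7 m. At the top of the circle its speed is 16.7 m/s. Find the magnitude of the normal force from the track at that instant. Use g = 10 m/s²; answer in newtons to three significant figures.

At the top, both N and the weight mg point inward (toward the centre), so N + mg = mv²/r.
N = m(v²/r − g) = 150 × ((16.7)²/13.7 − 10.0) = 150 × (20.36 − 10.0) = 150 × 10.36 = 1554 N.

1550 N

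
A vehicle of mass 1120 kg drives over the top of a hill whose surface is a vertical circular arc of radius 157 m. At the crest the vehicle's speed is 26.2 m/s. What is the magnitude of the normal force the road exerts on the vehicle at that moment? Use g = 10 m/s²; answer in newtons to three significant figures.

6300 N

At the crest the centripetal acceleration points downward (toward the centre of the arc), so mg − N = mv²/r.
N = m(g − v²/r) = 1120 × (10.0 − (26.2)²/157) = 1120 × (10.0 − 4.372) = 1120 × 5.628 = 6303 N.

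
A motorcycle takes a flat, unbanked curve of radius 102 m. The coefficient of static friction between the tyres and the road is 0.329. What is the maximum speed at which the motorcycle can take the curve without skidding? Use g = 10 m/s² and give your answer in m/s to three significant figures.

Friction provides the centripetal force on a flat curve. At maximum speed it is at its limiting value: μ_s m g = m v²/r.
Mass cancels: v_max = √(μ_s g r) = √(0.329 × 10.0 × 102) = √335.6 = 18.32 m/s.

18.3 m/s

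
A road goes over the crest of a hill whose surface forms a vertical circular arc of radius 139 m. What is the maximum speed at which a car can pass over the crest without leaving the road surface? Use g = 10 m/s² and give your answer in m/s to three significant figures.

At the crest the centre of the circle is below the car, so the net downward (centripetal) force is mg − N = mv²/r.
The car leaves the road when N → 0, giving v_max = √(g r) = √(10.0 × 139) = 37.28 m/s.

37.3 m/s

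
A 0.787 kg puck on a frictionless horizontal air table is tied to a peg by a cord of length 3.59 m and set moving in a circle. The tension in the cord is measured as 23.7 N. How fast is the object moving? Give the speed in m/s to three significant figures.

T = m v²/r ⇒ v = √(T r / m) = √(23.7 × 3.59 / 0.787) = √108.1 = 10.40 m/s.

10.4 m/s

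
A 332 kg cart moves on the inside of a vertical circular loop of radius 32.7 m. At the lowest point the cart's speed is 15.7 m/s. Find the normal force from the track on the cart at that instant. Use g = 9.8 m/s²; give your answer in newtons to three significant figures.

At the lowest point, N points up (toward the centre) and the weight mg points down (away from the centre), so the net inward force is N − mg = mv²/r.
N = m(v²/r + g) = 332 × ((15.7)²/32.7 + 9.8) = 332 × (7.538 + 9.8) = 332 × 17.34 = 5756 N.

5760 N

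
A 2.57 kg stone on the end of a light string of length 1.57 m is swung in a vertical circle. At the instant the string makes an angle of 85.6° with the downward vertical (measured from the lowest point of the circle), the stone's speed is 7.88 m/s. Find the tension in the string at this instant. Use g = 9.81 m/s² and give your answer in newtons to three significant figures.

Take the radial direction toward the centre of the circle as positive. The component of the weight along the string toward the centre is −mg cos φ (φ measured from the bottom), so Newton's second law along the string gives T − mg cos φ = m v²/r.
cos 85.6° = 0.07672, so T = m(v²/r + g cos φ) = 2.57 × ((7.88)²/1.57 + 9.81 × 0.07672) = 2.57 × (39.55 + (0.7526)) = 2.57 × 40.30 = 103.6 N.

104 N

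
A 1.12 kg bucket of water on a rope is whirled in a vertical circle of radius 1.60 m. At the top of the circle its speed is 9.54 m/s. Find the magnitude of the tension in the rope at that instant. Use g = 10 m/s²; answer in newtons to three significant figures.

52.5 N

At the top, both T and the weight mg point inward (toward the centre), so T + mg = mv²/r.
T = m(v²/r − g) = 1.12 × ((9.54)²/1.60 − 10.0) = 1.12 × (56.88 − 10.0) = 1.12 × 46.88 = 52.51 N.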